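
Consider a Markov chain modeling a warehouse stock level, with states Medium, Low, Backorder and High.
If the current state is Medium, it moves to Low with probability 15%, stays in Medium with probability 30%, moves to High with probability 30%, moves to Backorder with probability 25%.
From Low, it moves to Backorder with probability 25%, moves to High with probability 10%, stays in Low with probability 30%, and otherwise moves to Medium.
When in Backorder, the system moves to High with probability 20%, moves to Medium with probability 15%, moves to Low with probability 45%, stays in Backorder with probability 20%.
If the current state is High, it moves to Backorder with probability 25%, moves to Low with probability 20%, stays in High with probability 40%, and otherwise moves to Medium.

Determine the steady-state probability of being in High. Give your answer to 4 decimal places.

0.2458

Let the stationary distribution be π with π = πP and π_1 + π_2 + π_3 + π_4 = 1.
π_1 = 0.3·π_1 + 0.35·π_2 + 0.15·π_3 + 0.15·π_4
π_2 = 0.15·π_1 + 0.3·π_2 + 0.45·π_3 + 0.2·π_4
π_3 = 0.25·π_1 + 0.25·π_2 + 0.2·π_3 + 0.25·π_4
Solving with the normalization constraint gives π = (0.2412, 0.2750, 0.2381, 0.2458).
So the stationary probability of High is 0.2458.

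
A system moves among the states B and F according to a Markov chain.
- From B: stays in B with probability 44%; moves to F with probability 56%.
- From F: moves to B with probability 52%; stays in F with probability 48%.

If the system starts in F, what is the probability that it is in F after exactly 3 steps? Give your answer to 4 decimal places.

0.5183

Propagate the distribution vector 3 steps from F.
After 0 steps: (0.0000, 1.0000)
After 1 step: (0.5200, 0.4800)
After 2 steps: (0.4784, 0.5216)
After 3 steps: (0.4817, 0.5183)
P(in F after 3 steps) = 0.5183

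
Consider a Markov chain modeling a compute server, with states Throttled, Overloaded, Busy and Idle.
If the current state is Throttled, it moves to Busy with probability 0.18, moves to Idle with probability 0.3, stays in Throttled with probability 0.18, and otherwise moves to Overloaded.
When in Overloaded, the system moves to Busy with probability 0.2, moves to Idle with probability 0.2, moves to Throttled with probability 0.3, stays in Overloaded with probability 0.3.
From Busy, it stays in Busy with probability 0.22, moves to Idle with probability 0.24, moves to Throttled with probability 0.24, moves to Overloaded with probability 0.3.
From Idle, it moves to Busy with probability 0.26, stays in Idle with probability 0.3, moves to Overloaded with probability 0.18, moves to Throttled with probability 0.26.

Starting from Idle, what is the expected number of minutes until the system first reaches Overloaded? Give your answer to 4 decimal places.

4.0708

Let t(s) be the expected number of minutes to first reach Overloaded from state s, with t(Overloaded) = 0. Conditioning on the first minute:
t(Throttled) = 1 + 0.18·t(Throttled) + 0.18·t(Busy) + 0.3·t(Idle)
t(Busy) = 1 + 0.24·t(Throttled) + 0.22·t(Busy) + 0.24·t(Idle)
t(Idle) = 1 + 0.26·t(Throttled) + 0.26·t(Busy) + 0.3·t(Idle)
Solving: t(Throttled) = 3.5017, t(Busy) = 3.6121, t(Idle) = 4.0708.
Expected minutes from Idle to Overloaded: 4.0708.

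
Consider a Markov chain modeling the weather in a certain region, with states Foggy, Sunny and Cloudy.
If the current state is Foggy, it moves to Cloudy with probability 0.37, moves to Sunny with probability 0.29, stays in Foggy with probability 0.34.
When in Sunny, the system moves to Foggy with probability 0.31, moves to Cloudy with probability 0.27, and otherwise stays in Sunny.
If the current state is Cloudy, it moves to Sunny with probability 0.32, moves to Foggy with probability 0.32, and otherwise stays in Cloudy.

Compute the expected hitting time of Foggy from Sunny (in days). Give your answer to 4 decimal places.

3.1952

Let t(s) be the expected number of days to first reach Foggy from state s, with t(Foggy) = 0. Conditioning on the first day:
t(Sunny) = 1 + 0.42·t(Sunny) + 0.27·t(Cloudy)
t(Cloudy) = 1 + 0.32·t(Sunny) + 0.36·t(Cloudy)
Solving: t(Sunny) = 3.1952, t(Cloudy) = 3.1601.
Expected days from Sunny to Foggy: 3.1952.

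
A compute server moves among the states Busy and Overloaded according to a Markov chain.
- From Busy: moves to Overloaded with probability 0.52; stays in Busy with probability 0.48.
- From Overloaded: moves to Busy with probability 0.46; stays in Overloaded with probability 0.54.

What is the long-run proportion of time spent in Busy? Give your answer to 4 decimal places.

Let the stationary distribution be π with π = πP and π_1 + π_2 = 1.
π_1 = 0.48·π_1 + 0.46·π_2
Solving with the normalization constraint gives π = (0.4694, 0.5306).
So the stationary probability of Busy is 0.4694.

0.4694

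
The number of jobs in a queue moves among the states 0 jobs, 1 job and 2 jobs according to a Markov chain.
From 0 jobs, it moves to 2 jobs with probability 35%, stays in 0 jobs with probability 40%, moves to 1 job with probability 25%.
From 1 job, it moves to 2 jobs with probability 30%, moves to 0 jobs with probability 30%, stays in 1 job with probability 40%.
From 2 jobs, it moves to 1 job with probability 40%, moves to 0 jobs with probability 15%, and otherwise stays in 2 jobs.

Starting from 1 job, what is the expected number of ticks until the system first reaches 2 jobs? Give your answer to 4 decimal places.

3.1579

Let t(s) be the expected number of ticks to first reach 2 jobs from state s, with t(2 jobs) = 0. Conditioning on the first tick:
t(0 jobs) = 1 + 0.4·t(0 jobs) + 0.25·t(1 job)
t(1 job) = 1 + 0.3·t(0 jobs) + 0.4·t(1 job)
Solving: t(0 jobs) = 2.9825, t(1 job) = 3.1579.
Expected ticks from 1 job to 2 jobs: 3.1579.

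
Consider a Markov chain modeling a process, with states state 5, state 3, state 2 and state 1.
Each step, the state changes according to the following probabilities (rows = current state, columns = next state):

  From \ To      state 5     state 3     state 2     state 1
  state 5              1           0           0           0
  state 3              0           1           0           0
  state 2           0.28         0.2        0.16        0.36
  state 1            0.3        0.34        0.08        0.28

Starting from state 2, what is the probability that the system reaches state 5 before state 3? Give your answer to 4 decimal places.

Let h(s) be the probability of absorption at state 5 starting from transient state s. Then h(state 5) = 1 and h(state 3) = 0. By first-step analysis:
h(state 2) = 0.28·1 + 0.2·0 + 0.16·h(state 2) + 0.36·h(state 1)
h(state 1) = 0.3·1 + 0.34·0 + 0.08·h(state 2) + 0.28·h(state 1)
Solving: h(state 2) = 0.5375, h(state 1) = 0.4764.
Starting from state 2, the probability is 0.5375.

0.5375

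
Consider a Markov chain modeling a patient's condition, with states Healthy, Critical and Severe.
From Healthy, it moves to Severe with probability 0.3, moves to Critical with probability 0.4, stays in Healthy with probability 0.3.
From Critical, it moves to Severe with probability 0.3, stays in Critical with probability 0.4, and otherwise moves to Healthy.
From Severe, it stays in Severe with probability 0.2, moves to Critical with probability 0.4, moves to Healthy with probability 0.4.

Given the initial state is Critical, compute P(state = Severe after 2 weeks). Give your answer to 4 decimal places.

Sum over the intermediate state after 1 week:
P = P(Critical→Healthy)·P(Healthy→Severe) + P(Critical→Critical)·P(Critical→Severe) + P(Critical→Severe)·P(Severe→Severe)
  = 0.3×0.3 + 0.4×0.3 + 0.3×0.2
  = 0.0900 + 0.1200 + 0.0600 = 0.2700

0.2700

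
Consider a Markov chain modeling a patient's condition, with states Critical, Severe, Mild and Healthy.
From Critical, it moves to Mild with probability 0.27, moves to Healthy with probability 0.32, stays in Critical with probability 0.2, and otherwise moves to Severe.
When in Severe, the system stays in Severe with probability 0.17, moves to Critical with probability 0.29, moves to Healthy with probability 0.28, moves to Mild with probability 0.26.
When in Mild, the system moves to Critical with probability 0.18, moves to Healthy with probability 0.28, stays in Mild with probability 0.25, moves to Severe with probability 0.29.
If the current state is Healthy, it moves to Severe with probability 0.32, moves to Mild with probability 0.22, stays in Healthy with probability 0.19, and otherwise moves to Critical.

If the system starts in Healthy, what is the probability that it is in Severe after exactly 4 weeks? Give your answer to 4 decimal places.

0.2490

Propagate the distribution vector 4 weeks from Healthy.
After 0 weeks: (0.0000, 0.0000, 0.0000, 1.0000)
After 1 week: (0.2700, 0.3200, 0.2200, 0.1900)
After 2 weeks: (0.2377, 0.2357, 0.2529, 0.2737)
After 3 weeks: (0.2353, 0.2509, 0.2489, 0.2649)
After 4 weeks: (0.2361, 0.2490, 0.2493, 0.2656)
P(in Severe after 4 weeks) = 0.2490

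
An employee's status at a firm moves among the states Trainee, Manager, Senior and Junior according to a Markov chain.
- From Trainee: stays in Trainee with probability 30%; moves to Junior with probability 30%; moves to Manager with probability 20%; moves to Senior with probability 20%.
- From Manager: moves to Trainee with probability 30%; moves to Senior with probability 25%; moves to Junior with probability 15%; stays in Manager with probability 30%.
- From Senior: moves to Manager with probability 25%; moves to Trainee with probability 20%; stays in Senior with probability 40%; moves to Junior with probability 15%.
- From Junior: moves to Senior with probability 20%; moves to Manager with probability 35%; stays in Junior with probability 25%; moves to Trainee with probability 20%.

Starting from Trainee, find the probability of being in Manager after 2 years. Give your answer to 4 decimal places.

Propagate the distribution vector 2 years from Trainee.
After 0 years: (1.0000, 0.0000, 0.0000, 0.0000)
After 1 year: (0.3000, 0.2000, 0.2000, 0.3000)
After 2 years: (0.2500, 0.2750, 0.2500, 0.2250)
P(in Manager after 2 years) = 0.2750

0.2750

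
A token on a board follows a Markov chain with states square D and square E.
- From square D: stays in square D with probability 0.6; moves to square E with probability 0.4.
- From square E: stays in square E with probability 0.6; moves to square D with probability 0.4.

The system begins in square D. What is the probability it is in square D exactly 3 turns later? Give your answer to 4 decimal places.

Propagate the distribution vector 3 turns from square D.
After 0 turns: (1.0000, 0.0000)
After 1 turn: (0.6000, 0.4000)
After 2 turns: (0.5200, 0.4800)
After 3 turns: (0.5040, 0.4960)
P(in square D after 3 turns) = 0.5040

0.5040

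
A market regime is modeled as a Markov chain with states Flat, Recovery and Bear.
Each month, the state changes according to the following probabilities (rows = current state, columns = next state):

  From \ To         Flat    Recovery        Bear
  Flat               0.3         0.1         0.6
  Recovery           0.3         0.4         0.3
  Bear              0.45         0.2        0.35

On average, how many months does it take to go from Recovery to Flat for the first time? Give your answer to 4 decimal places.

2.8788

Let t(s) be the expected number of months to first reach Flat from state s, with t(Flat) = 0. Conditioning on the first month:
t(Recovery) = 1 + 0.4·t(Recovery) + 0.3·t(Bear)
t(Bear) = 1 + 0.2·t(Recovery) + 0.35·t(Bear)
Solving: t(Recovery) = 2.8788, t(Bear) = 2.4242.
Expected months from Recovery to Flat: 2.8788.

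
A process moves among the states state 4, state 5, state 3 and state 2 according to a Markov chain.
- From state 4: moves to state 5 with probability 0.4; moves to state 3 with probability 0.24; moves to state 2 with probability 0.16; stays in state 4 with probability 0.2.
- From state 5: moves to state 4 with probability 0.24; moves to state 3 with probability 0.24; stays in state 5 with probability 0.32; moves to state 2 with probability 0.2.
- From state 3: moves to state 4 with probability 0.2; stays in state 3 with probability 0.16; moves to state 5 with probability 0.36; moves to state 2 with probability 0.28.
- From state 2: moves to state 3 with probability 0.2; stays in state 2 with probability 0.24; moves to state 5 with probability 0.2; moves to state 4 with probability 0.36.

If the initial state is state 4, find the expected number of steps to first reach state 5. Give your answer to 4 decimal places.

2.8488

Let t(s) be the expected number of steps to first reach state 5 from state s, with t(state 5) = 0. Conditioning on the first step:
t(state 4) = 1 + 0.2·t(state 4) + 0.24·t(state 3) + 0.16·t(state 2)
t(state 3) = 1 + 0.2·t(state 4) + 0.16·t(state 3) + 0.28·t(state 2)
t(state 2) = 1 + 0.36·t(state 4) + 0.2·t(state 3) + 0.24·t(state 2)
Solving: t(state 4) = 2.8488, t(state 3) = 3.0223, t(state 2) = 3.4606.
Expected steps from state 4 to state 5: 2.8488.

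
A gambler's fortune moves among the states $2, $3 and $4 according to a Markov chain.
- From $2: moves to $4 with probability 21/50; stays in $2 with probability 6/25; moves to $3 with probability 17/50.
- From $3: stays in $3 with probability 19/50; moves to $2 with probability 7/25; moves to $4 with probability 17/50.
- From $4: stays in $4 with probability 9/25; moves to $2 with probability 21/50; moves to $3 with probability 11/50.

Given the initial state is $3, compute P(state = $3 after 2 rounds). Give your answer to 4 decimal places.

Sum over the intermediate state after 1 round:
P = P($3→$2)·P($2→$3) + P($3→$3)·P($3→$3) + P($3→$4)·P($4→$3)
  = 0.28×0.34 + 0.38×0.38 + 0.34×0.22
  = 0.0952 + 0.1444 + 0.0748 = 0.3144

0.3144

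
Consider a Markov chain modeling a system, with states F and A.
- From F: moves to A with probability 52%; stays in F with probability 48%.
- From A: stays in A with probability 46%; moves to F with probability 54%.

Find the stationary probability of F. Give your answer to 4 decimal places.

0.5094

Let the stationary distribution be π with π = πP and π_1 + π_2 = 1.
π_1 = 0.48·π_1 + 0.54·π_2
Solving with the normalization constraint gives π = (0.5094, 0.4906).
So the stationary probability of F is 0.5094.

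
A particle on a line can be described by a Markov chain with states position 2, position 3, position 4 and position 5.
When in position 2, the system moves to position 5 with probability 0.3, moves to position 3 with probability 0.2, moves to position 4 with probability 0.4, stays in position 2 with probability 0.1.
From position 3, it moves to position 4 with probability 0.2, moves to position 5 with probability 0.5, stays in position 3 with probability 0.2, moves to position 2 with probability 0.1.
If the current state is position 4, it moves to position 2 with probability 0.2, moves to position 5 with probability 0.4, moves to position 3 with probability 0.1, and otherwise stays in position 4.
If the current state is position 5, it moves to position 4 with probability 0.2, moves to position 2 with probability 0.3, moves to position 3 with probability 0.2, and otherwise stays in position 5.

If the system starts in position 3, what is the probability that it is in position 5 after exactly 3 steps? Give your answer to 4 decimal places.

Propagate the distribution vector 3 steps from position 3.
After 0 steps: (0.0000, 1.0000, 0.0000, 0.0000)
After 1 step: (0.1000, 0.2000, 0.2000, 0.5000)
After 2 steps: (0.2200, 0.1800, 0.2400, 0.3600)
After 3 steps: (0.1960, 0.1760, 0.2680, 0.3600)
P(in position 5 after 3 steps) = 0.3600

0.3600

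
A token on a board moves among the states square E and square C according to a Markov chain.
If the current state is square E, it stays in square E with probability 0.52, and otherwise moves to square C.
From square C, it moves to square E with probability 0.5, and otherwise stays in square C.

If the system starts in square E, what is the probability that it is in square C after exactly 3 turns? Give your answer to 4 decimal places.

0.4898

Propagate the distribution vector 3 turns from square E.
After 0 turns: (1.0000, 0.0000)
After 1 turn: (0.5200, 0.4800)
After 2 turns: (0.5104, 0.4896)
After 3 turns: (0.5102, 0.4898)
P(in square C after 3 turns) = 0.4898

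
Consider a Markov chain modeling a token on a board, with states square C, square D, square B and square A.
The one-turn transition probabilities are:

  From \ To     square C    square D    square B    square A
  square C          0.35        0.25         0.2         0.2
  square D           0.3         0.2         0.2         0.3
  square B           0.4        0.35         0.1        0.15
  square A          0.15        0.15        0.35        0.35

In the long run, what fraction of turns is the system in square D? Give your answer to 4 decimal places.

0.2348

Let the stationary distribution be π with π = πP and π_1 + π_2 + π_3 + π_4 = 1.
π_1 = 0.35·π_1 + 0.3·π_2 + 0.4·π_3 + 0.15·π_4
π_2 = 0.25·π_1 + 0.2·π_2 + 0.35·π_3 + 0.15·π_4
π_3 = 0.2·π_1 + 0.2·π_2 + 0.1·π_3 + 0.35·π_4
Solving with the normalization constraint gives π = (0.2990, 0.2348, 0.2159, 0.2502).
So the stationary probability of square D is 0.2348.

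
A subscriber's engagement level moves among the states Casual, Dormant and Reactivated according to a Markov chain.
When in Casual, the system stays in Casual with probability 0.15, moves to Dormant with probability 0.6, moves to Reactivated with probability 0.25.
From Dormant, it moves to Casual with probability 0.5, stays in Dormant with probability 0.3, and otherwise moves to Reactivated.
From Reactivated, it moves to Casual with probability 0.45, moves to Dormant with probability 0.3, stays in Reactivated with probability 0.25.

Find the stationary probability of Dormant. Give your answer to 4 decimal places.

0.4086

Let the stationary distribution be π with π = πP and π_1 + π_2 + π_3 = 1.
π_1 = 0.15·π_1 + 0.5·π_2 + 0.45·π_3
π_2 = 0.6·π_1 + 0.3·π_2 + 0.3·π_3
Solving with the normalization constraint gives π = (0.3619, 0.4086, 0.2296).
So the stationary probability of Dormant is 0.4086.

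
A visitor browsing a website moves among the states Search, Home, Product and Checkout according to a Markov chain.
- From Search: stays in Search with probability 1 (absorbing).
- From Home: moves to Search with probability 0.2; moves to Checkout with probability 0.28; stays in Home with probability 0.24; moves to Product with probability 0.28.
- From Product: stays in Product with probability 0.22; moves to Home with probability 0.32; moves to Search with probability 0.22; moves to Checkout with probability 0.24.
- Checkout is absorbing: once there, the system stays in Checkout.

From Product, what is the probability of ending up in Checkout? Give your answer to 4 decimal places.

0.5405

Let h(s) be the probability of absorption at Checkout starting from transient state s. Then h(Checkout) = 1 and h(Search) = 0. By first-step analysis:
h(Home) = 0.2·0 + 0.24·h(Home) + 0.28·h(Product) + 0.28·1
h(Product) = 0.22·0 + 0.32·h(Home) + 0.22·h(Product) + 0.24·1
Solving: h(Home) = 0.5676, h(Product) = 0.5405.
Starting from Product, the probability is 0.5405.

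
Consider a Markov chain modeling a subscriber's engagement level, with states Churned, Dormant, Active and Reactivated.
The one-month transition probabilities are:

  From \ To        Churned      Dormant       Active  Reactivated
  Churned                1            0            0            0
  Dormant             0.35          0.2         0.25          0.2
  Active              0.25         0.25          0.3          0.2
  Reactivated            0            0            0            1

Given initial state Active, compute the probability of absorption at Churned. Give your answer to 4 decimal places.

0.5779

Let h(s) be the probability of absorption at Churned starting from transient state s. Then h(Churned) = 1 and h(Reactivated) = 0. By first-step analysis:
h(Dormant) = 0.35·1 + 0.2·h(Dormant) + 0.25·h(Active) + 0.2·0
h(Active) = 0.25·1 + 0.25·h(Dormant) + 0.3·h(Active) + 0.2·0
Solving: h(Dormant) = 0.6181, h(Active) = 0.5779.
Starting from Active, the probability is 0.5779.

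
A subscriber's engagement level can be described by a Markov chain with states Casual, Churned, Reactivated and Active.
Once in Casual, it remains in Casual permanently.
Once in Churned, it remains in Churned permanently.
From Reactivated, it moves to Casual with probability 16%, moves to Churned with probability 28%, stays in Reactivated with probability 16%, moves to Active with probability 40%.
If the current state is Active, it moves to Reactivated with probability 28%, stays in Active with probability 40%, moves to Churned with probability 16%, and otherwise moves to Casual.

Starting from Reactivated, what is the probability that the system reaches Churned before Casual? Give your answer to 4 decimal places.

0.5918

Let h(s) be the probability of absorption at Churned starting from transient state s. Then h(Churned) = 1 and h(Casual) = 0. By first-step analysis:
h(Reactivated) = 0.16·0 + 0.28·1 + 0.16·h(Reactivated) + 0.4·h(Active)
h(Active) = 0.16·0 + 0.16·1 + 0.28·h(Reactivated) + 0.4·h(Active)
Solving: h(Reactivated) = 0.5918, h(Active) = 0.5429.
Starting from Reactivated, the probability is 0.5918.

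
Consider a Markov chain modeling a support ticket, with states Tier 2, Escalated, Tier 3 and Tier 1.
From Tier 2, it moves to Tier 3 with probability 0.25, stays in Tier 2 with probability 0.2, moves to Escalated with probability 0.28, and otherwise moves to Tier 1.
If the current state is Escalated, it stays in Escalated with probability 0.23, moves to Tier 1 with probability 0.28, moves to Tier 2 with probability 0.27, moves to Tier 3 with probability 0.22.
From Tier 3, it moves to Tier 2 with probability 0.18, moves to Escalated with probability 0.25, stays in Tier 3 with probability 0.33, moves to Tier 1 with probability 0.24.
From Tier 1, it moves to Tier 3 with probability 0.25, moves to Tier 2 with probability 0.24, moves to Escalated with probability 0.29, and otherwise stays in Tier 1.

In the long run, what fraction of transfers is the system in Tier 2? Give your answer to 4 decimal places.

0.2231

Let the stationary distribution be π with π = πP and π_1 + π_2 + π_3 + π_4 = 1.
π_1 = 0.2·π_1 + 0.27·π_2 + 0.18·π_3 + 0.24·π_4
π_2 = 0.28·π_1 + 0.23·π_2 + 0.25·π_3 + 0.29·π_4
π_3 = 0.25·π_1 + 0.22·π_2 + 0.33·π_3 + 0.25·π_4
Solving with the normalization constraint gives π = (0.2231, 0.2615, 0.2632, 0.2521).
So the stationary probability of Tier 2 is 0.2231.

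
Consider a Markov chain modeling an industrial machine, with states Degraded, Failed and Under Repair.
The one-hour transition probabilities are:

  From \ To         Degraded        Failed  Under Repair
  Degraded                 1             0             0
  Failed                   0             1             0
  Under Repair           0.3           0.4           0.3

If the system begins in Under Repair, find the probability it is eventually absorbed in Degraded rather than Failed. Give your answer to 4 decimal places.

Let h(s) be the probability of absorption at Degraded starting from transient state s. Then h(Degraded) = 1 and h(Failed) = 0. By first-step analysis:
h(Under Repair) = 0.3·1 + 0.4·0 + 0.3·h(Under Repair)
Solving: h(Under Repair) = 0.4286.
Starting from Under Repair, the probability is 0.4286.

0.4286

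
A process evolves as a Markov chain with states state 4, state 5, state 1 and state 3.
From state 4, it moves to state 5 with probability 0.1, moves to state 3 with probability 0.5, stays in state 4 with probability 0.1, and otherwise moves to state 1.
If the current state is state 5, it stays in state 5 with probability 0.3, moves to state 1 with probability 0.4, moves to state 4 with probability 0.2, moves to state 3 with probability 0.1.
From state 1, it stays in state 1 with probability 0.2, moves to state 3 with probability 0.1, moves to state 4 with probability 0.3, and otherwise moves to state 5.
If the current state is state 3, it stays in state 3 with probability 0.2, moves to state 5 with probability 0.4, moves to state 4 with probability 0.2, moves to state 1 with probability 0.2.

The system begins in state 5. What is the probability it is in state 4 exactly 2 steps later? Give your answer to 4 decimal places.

0.2200

Propagate the distribution vector 2 steps from state 5.
After 0 steps: (0.0000, 1.0000, 0.0000, 0.0000)
After 1 step: (0.2000, 0.3000, 0.4000, 0.1000)
After 2 steps: (0.2200, 0.3100, 0.2800, 0.1900)
P(in state 4 after 2 steps) = 0.2200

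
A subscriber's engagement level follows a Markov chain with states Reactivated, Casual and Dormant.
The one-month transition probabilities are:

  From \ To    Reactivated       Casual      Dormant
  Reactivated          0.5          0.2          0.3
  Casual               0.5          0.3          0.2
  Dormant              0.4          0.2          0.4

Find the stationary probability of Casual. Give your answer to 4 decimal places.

Let the stationary distribution be π with π = πP and π_1 + π_2 + π_3 = 1.
π_1 = 0.5·π_1 + 0.5·π_2 + 0.4·π_3
π_2 = 0.2·π_1 + 0.3·π_2 + 0.2·π_3
Solving with the normalization constraint gives π = (0.4691, 0.2222, 0.3086).
So the stationary probability of Casual is 0.2222.

0.2222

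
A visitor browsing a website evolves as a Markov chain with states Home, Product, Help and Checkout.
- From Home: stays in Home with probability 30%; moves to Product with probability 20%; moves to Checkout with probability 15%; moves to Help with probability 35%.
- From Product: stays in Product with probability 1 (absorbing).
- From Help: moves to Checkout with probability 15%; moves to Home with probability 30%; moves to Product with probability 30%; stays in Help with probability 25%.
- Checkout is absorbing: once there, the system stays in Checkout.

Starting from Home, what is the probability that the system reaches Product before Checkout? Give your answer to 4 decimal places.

Let h(s) be the probability of absorption at Product starting from transient state s. Then h(Product) = 1 and h(Checkout) = 0. By first-step analysis:
h(Home) = 0.3·h(Home) + 0.2·1 + 0.35·h(Help) + 0.15·0
h(Help) = 0.3·h(Home) + 0.3·1 + 0.25·h(Help) + 0.15·0
Solving: h(Home) = 0.6071, h(Help) = 0.6429.
Starting from Home, the probability is 0.6071.

0.6071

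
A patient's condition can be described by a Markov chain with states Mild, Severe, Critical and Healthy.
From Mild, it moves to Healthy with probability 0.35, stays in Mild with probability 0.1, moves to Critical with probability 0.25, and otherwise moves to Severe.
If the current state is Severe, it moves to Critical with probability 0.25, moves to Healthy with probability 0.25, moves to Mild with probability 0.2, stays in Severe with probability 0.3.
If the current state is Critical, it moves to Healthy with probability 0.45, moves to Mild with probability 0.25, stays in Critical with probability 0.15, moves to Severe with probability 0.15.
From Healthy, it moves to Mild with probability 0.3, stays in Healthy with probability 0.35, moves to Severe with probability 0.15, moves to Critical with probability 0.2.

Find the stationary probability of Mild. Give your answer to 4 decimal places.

Let the stationary distribution be π with π = πP and π_1 + π_2 + π_3 + π_4 = 1.
π_1 = 0.1·π_1 + 0.2·π_2 + 0.25·π_3 + 0.3·π_4
π_2 = 0.3·π_1 + 0.3·π_2 + 0.15·π_3 + 0.15·π_4
π_3 = 0.25·π_1 + 0.25·π_2 + 0.15·π_3 + 0.2·π_4
Solving with the normalization constraint gives π = (0.2232, 0.2159, 0.2114, 0.3496).
So the stationary probability of Mild is 0.2232.

0.2232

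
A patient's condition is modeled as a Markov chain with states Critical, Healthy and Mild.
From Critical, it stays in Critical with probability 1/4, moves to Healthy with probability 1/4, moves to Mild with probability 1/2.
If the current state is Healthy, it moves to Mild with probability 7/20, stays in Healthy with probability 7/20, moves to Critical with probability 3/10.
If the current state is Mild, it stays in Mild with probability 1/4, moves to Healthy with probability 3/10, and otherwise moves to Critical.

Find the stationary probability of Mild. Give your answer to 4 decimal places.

Let the stationary distribution be π with π = πP and π_1 + π_2 + π_3 = 1.
π_1 = 0.25·π_1 + 0.3·π_2 + 0.45·π_3
π_2 = 0.25·π_1 + 0.35·π_2 + 0.3·π_3
Solving with the normalization constraint gives π = (0.3377, 0.2980, 0.3642).
So the stationary probability of Mild is 0.3642.

0.3642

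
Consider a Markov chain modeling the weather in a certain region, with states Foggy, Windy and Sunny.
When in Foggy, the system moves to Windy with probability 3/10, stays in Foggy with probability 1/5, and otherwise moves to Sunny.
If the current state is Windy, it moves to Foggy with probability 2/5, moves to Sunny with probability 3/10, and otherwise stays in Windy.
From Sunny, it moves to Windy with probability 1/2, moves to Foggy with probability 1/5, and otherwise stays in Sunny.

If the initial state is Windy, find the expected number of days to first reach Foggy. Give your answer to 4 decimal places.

Let t(s) be the expected number of days to first reach Foggy from state s, with t(Foggy) = 0. Conditioning on the first day:
t(Windy) = 1 + 0.3·t(Windy) + 0.3·t(Sunny)
t(Sunny) = 1 + 0.5·t(Windy) + 0.3·t(Sunny)
Solving: t(Windy) = 2.9412, t(Sunny) = 3.5294.
Expected days from Windy to Foggy: 2.9412.

2.9412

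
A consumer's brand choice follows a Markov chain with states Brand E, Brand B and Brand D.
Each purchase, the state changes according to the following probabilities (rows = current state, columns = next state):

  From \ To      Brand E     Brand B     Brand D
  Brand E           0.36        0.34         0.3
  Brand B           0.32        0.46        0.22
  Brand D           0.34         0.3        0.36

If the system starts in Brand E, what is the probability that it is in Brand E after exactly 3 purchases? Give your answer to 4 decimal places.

Propagate the distribution vector 3 purchases from Brand E.
After 0 purchases: (1.0000, 0.0000, 0.0000)
After 1 purchase: (0.3600, 0.3400, 0.3000)
After 2 purchases: (0.3404, 0.3688, 0.2908)
After 3 purchases: (0.3394, 0.3726, 0.2879)
P(in Brand E after 3 purchases) = 0.3394

0.3394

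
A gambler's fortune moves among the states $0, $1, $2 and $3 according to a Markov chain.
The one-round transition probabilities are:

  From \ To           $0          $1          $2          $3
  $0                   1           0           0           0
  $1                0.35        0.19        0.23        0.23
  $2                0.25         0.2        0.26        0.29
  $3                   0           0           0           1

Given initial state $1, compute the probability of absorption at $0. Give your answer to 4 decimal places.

Let h(s) be the probability of absorption at $0 starting from transient state s. Then h($0) = 1 and h($3) = 0. By first-step analysis:
h($1) = 0.35·1 + 0.19·h($1) + 0.23·h($2) + 0.23·0
h($2) = 0.25·1 + 0.2·h($1) + 0.26·h($2) + 0.29·0
Solving: h($1) = 0.5719, h($2) = 0.4924.
Starting from $1, the probability is 0.5719.

0.5719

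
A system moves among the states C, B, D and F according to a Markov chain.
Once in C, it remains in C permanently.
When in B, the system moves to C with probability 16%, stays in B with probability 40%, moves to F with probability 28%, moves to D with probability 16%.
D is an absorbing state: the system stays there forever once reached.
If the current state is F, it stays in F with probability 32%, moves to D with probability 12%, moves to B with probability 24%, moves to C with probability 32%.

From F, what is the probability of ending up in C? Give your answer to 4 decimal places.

Let h(s) be the probability of absorption at C starting from transient state s. Then h(C) = 1 and h(D) = 0. By first-step analysis:
h(B) = 0.16·1 + 0.4·h(B) + 0.16·0 + 0.28·h(F)
h(F) = 0.32·1 + 0.24·h(B) + 0.12·0 + 0.32·h(F)
Solving: h(B) = 0.5822, h(F) = 0.6761.
Starting from F, the probability is 0.6761.

0.6761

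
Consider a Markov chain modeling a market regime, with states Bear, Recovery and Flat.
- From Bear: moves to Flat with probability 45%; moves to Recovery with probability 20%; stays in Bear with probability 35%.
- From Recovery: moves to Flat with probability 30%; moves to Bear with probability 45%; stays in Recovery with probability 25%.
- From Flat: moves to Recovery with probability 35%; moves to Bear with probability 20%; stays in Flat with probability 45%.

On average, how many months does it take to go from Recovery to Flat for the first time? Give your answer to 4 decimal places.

Let t(s) be the expected number of months to first reach Flat from state s, with t(Flat) = 0. Conditioning on the first month:
t(Bear) = 1 + 0.35·t(Bear) + 0.2·t(Recovery)
t(Recovery) = 1 + 0.45·t(Bear) + 0.25·t(Recovery)
Solving: t(Bear) = 2.3899, t(Recovery) = 2.7673.
Expected months from Recovery to Flat: 2.7673.

2.7673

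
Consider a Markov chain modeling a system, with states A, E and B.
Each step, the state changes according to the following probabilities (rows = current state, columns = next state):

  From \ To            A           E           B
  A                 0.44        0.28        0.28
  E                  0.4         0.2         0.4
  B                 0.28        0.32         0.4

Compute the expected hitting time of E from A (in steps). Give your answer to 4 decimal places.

3.4161

Let t(s) be the expected number of steps to first reach E from state s, with t(E) = 0. Conditioning on the first step:
t(A) = 1 + 0.44·t(A) + 0.28·t(B)
t(B) = 1 + 0.28·t(A) + 0.4·t(B)
Solving: t(A) = 3.4161, t(B) = 3.2609.
Expected steps from A to E: 3.4161.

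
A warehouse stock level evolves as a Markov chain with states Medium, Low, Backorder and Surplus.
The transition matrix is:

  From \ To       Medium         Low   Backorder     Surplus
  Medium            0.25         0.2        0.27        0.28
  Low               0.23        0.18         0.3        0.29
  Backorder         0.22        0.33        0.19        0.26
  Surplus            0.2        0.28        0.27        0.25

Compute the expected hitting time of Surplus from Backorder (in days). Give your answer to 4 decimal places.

Let t(s) be the expected number of days to first reach Surplus from state s, with t(Surplus) = 0. Conditioning on the first day:
t(Medium) = 1 + 0.25·t(Medium) + 0.2·t(Low) + 0.27·t(Backorder)
t(Low) = 1 + 0.23·t(Medium) + 0.18·t(Low) + 0.3·t(Backorder)
t(Backorder) = 1 + 0.22·t(Medium) + 0.33·t(Low) + 0.19·t(Backorder)
Solving: t(Medium) = 3.6080, t(Low) = 3.5745, t(Backorder) = 3.6708.
Expected days from Backorder to Surplus: 3.6708.

3.6708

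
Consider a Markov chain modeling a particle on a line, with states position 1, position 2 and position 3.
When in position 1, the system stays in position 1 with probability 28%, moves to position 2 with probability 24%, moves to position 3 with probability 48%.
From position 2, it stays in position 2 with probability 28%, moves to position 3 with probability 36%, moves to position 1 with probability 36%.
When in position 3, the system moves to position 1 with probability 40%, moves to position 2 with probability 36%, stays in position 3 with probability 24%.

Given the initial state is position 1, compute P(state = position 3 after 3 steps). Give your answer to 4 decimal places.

Propagate the distribution vector 3 steps from position 1.
After 0 steps: (1.0000, 0.0000, 0.0000)
After 1 step: (0.2800, 0.2400, 0.4800)
After 2 steps: (0.3568, 0.3072, 0.3360)
After 3 steps: (0.3449, 0.2926, 0.3625)
P(in position 3 after 3 steps) = 0.3625

0.3625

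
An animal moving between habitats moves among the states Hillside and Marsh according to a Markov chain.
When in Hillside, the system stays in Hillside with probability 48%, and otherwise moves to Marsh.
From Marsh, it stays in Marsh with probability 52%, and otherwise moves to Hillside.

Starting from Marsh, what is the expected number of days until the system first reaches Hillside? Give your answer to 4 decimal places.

2.0833

Let t(s) be the expected number of days to first reach Hillside from state s, with t(Hillside) = 0. Conditioning on the first day:
t(Marsh) = 1 + 0.52·t(Marsh)
Solving: t(Marsh) = 2.0833.
Expected days from Marsh to Hillside: 2.0833.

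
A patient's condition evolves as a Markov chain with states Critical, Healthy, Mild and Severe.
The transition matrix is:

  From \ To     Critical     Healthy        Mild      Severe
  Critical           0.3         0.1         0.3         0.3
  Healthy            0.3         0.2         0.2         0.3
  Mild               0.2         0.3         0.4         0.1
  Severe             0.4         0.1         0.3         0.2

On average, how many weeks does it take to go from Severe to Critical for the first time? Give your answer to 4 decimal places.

3.1321

Let t(s) be the expected number of weeks to first reach Critical from state s, with t(Critical) = 0. Conditioning on the first week:
t(Healthy) = 1 + 0.2·t(Healthy) + 0.2·t(Mild) + 0.3·t(Severe)
t(Mild) = 1 + 0.3·t(Healthy) + 0.4·t(Mild) + 0.1·t(Severe)
t(Severe) = 1 + 0.1·t(Healthy) + 0.3·t(Mild) + 0.2·t(Severe)
Solving: t(Healthy) = 3.3962, t(Mild) = 3.8868, t(Severe) = 3.1321.
Expected weeks from Severe to Critical: 3.1321.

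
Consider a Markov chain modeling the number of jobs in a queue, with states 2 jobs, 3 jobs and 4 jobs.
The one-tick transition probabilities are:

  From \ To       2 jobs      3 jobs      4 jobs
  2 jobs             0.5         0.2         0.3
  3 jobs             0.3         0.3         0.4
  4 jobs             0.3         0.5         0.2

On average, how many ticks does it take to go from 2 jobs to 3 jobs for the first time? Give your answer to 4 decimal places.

3.5484

Let t(s) be the expected number of ticks to first reach 3 jobs from state s, with t(3 jobs) = 0. Conditioning on the first tick:
t(2 jobs) = 1 + 0.5·t(2 jobs) + 0.3·t(4 jobs)
t(4 jobs) = 1 + 0.3·t(2 jobs) + 0.2·t(4 jobs)
Solving: t(2 jobs) = 3.5484, t(4 jobs) = 2.5806.
Expected ticks from 2 jobs to 3 jobs: 3.5484.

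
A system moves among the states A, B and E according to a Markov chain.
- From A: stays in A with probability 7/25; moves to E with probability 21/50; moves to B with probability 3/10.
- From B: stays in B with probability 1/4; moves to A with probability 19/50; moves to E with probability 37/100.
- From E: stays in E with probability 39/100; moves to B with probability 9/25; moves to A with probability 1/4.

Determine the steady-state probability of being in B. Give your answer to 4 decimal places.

Let the stationary distribution be π with π = πP and π_1 + π_2 + π_3 = 1.
π_1 = 0.28·π_1 + 0.38·π_2 + 0.25·π_3
π_2 = 0.3·π_1 + 0.25·π_2 + 0.36·π_3
Solving with the normalization constraint gives π = (0.2990, 0.3082, 0.3928).
So the stationary probability of B is 0.3082.

0.3082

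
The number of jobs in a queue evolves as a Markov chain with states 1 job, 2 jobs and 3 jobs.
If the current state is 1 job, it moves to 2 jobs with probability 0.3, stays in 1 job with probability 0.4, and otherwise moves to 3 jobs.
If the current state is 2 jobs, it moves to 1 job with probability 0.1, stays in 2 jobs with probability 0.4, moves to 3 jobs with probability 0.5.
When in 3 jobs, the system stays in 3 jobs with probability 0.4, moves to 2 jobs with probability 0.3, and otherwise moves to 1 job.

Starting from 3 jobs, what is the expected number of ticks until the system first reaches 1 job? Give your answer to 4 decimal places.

4.2857

Let t(s) be the expected number of ticks to first reach 1 job from state s, with t(1 job) = 0. Conditioning on the first tick:
t(2 jobs) = 1 + 0.4·t(2 jobs) + 0.5·t(3 jobs)
t(3 jobs) = 1 + 0.3·t(2 jobs) + 0.4·t(3 jobs)
Solving: t(2 jobs) = 5.2381, t(3 jobs) = 4.2857.
Expected ticks from 3 jobs to 1 job: 4.2857.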